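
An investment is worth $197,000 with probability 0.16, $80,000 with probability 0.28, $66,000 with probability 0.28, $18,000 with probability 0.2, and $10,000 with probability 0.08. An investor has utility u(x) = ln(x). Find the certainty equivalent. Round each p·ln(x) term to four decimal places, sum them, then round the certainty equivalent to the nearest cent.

E[u] = 0.16·ln(197000) + 0.28·ln(80000) + 0.28·ln(66000) + 0.2·ln(18000) + 0.08·ln(10000) = 1.9506 + 3.1611 + 3.1073 + 1.9596 + 0.7368 = 10.9154
CE = e^10.9154 ≈ 55017.14

$55,017.14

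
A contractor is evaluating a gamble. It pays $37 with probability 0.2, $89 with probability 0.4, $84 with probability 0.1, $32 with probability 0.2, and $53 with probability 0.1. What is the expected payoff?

$63.10

EV = 0.2 × 37 + 0.4 × 89 + 0.1 × 84 + 0.2 × 32 + 0.1 × 53 = 7.4 + 35.6 + 8.4 + 6.4 + 5.3 = 63.1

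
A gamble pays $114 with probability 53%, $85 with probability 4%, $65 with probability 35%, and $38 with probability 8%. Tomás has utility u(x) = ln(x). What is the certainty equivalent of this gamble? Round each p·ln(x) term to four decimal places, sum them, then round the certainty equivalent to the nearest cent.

$84.77

E[u] = 0.53·ln(114) + 0.04·ln(85) + 0.35·ln(65) + 0.08·ln(38) = 2.5102 + 0.1777 + 1.4610 + 0.2910 = 4.4399
CE = e^4.4399 ≈ 84.77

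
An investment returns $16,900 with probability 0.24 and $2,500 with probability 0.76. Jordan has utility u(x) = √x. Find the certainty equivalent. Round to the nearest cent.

$4,788.64

E[u] = 0.24·√16900 + 0.76·√2500 = 0.24·130 + 0.76·50 = 69.2
CE = (69.2)² = 4788.64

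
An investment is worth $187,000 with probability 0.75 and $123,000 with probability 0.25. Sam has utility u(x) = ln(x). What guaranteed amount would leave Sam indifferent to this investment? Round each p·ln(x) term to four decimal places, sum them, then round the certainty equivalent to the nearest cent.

$168,400.44

E[u] = 0.75·ln(187000) + 0.25·ln(123000) = 9.1041 + 2.9300 = 12.0341
CE = e^12.0341 ≈ 168400.44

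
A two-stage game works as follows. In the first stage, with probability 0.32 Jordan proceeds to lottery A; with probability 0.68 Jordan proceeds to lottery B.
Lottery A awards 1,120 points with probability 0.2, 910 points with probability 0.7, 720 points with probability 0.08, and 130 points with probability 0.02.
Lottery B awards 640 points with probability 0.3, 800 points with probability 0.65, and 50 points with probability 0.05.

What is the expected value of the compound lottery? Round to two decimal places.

780.64 points

EV(A) = 0.2 × 1120 + 0.7 × 910 + 0.08 × 720 + 0.02 × 130 = 224 + 637 + 57.6 + 2.6 = 921.2
EV(B) = 0.3 × 640 + 0.65 × 800 + 0.05 × 50 = 192 + 520 + 2.5 = 714.5
Overall = 0.32 × 921.2 + 0.68 × 714.5 = 294.784 + 485.86 = 780.644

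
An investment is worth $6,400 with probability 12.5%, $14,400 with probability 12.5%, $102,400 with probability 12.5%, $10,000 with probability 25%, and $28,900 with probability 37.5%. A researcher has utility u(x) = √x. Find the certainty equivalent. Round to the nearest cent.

E[u] = 0.125·√6400 + 0.125·√14400 + 0.125·√102400 + 0.25·√10000 + 0.375·√28900 = 0.125·80 + 0.125·120 + 0.125·320 + 0.25·100 + 0.375·170 = 153.75
CE = (153.75)² = 23639.0625

$23,639.06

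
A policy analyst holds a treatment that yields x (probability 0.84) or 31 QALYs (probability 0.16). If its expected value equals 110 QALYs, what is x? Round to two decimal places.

x = 125.05 QALYs

0.84·x + 0.16·31 = 110
0.84·x = 110 − 4.96 = 105.04
x = 105.04 / 0.84 = 125.0476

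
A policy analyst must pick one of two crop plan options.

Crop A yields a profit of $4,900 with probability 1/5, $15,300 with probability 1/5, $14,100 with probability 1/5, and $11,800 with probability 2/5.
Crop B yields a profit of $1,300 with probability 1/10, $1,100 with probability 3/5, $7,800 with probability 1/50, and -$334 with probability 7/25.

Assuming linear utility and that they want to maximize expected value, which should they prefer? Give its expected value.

Crop A = 1/5 × 4900 + 1/5 × 15300 + 1/5 × 14100 + 2/5 × 11800 = 980 + 3060 + 2820 + 4720 = 11580
Crop B = 1/10 × 1300 + 3/5 × 1100 + 1/50 × 7800 + 7/25 × (-334) = 130 + 660 + 156 − 93.52 = 852.48

Crop A ($11,580)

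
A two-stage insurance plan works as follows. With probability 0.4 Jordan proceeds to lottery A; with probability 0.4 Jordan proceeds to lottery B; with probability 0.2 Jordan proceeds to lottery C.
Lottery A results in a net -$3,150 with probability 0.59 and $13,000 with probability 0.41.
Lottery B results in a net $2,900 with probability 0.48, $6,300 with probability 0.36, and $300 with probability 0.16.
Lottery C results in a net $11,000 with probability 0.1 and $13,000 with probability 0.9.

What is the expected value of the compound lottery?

$5,431.80

EV(A) = 0.59 × (-3150) + 0.41 × 13000 = -1858.5 + 5330 = 3471.5
EV(B) = 0.48 × 2900 + 0.36 × 6300 + 0.16 × 300 = 1392 + 2268 + 48 = 3708
EV(C) = 0.1 × 11000 + 0.9 × 13000 = 1100 + 11700 = 12800
Overall = 0.4 × 3471.5 + 0.4 × 3708 + 0.2 × 12800 = 1388.6 + 1483.2 + 2560 = 5431.8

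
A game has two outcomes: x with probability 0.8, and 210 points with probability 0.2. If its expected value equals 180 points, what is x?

0.8·x + 0.2·210 = 180
0.8·x = 180 − 42 = 138
x = 138 / 0.8 = 172.5

x = 172.5 points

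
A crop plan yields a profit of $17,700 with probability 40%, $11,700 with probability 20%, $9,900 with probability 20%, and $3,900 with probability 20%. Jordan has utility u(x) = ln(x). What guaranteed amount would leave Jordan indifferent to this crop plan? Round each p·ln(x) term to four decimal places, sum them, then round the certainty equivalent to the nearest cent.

$10,719.29

E[u] = 0.4·ln(17700) + 0.2·ln(11700) + 0.2·ln(9900) + 0.2·ln(3900) = 3.9125 + 1.8735 + 1.8401 + 1.6537 = 9.2798
CE = e^9.2798 ≈ 10719.29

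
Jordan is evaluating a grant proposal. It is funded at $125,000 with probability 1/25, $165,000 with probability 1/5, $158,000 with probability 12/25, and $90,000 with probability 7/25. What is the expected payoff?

EV = 1/25 × 125000 + 1/5 × 165000 + 12/25 × 158000 + 7/25 × 90000 = 5000 + 33000 + 75840 + 25200 = 139040

$139,040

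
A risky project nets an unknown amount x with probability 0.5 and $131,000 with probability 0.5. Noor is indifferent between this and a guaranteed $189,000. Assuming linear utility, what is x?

x = $247,000

0.5·x + 0.5·131000 = 189000
0.5·x = 189000 − 65500 = 123500
x = 123500 / 0.5 = 247000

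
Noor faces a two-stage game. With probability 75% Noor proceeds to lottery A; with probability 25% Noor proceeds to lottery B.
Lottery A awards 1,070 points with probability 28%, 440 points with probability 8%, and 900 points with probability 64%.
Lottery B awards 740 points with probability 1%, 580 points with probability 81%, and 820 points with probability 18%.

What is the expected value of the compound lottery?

EV(A) = 0.28 × 1070 + 0.08 × 440 + 0.64 × 900 = 299.6 + 35.2 + 576 = 910.8
EV(B) = 0.01 × 740 + 0.81 × 580 + 0.18 × 820 = 7.4 + 469.8 + 147.6 = 624.8
Overall = 0.75 × 910.8 + 0.25 × 624.8 = 683.1 + 156.2 = 839.3

839.3 points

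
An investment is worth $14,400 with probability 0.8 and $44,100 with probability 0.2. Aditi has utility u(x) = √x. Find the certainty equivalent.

E[u] = 0.8·√14400 + 0.2·√44100 = 0.8·120 + 0.2·210 = 138
CE = (138)² = 19044

$19,044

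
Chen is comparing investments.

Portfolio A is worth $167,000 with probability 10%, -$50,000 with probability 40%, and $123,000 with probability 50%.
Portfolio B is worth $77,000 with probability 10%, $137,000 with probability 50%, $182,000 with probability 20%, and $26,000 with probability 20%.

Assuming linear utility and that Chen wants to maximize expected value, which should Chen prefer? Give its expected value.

Portfolio B ($117,800)

Portfolio A = 0.1 × 167000 + 0.4 × (-50000) + 0.5 × 123000 = 16700 − 20000 + 61500 = 58200
Portfolio B = 0.1 × 77000 + 0.5 × 137000 + 0.2 × 182000 + 0.2 × 26000 = 7700 + 68500 + 36400 + 5200 = 117800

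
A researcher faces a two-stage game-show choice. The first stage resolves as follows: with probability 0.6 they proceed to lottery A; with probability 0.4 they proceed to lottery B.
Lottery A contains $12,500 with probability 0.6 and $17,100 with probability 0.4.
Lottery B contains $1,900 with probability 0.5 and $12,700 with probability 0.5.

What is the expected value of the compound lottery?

$11,524

EV(A) = 0.6 × 12500 + 0.4 × 17100 = 7500 + 6840 = 14340
EV(B) = 0.5 × 1900 + 0.5 × 12700 = 950 + 6350 = 7300
Overall = 0.6 × 14340 + 0.4 × 7300 = 8604 + 2920 = 11524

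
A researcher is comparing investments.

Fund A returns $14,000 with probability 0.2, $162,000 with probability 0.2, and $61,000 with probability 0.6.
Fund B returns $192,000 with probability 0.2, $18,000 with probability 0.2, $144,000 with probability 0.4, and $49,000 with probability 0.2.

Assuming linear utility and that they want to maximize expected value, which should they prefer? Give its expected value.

Fund A = 0.2 × 14000 + 0.2 × 162000 + 0.6 × 61000 = 2800 + 32400 + 36600 = 71800
Fund B = 0.2 × 192000 + 0.2 × 18000 + 0.4 × 144000 + 0.2 × 49000 = 38400 + 3600 + 57600 + 9800 = 109400

Fund B ($109,400)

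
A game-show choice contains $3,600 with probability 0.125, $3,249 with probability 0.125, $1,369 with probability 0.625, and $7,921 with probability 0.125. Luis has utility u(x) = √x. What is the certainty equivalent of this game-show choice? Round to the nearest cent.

E[u] = 0.125·√3600 + 0.125·√3249 + 0.625·√1369 + 0.125·√7921 = 0.125·60 + 0.125·57 + 0.625·37 + 0.125·89 = 48.875
CE = (48.875)² = 2388.765625

$2,388.77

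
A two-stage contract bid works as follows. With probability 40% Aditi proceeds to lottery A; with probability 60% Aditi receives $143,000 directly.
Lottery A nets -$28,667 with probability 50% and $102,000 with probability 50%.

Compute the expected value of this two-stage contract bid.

EV(A) = 0.5 × (-28667) + 0.5 × 102000 = -14333.5 + 51000 = 36666.5
Branch B: 143000 (certain)
Overall = 0.4 × 36666.5 + 0.6 × 143000 = 14666.6 + 85800 = 100466.6

$100,466.60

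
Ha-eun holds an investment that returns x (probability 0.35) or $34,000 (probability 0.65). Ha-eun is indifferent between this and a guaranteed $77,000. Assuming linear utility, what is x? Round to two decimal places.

0.35·x + 0.65·34000 = 77000
0.35·x = 77000 − 22100 = 54900
x = 54900 / 0.35 = 156857.1429

x = $156,857.14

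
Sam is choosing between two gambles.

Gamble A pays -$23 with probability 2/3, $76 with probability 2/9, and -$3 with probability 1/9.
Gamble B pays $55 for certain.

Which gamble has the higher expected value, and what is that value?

Gamble B ($55)

Gamble A = 2/3 × (-23) + 2/9 × 76 + 1/9 × (-3) = -15.3333 + 16.8889 − 0.3333 = 1.2222
Gamble B: 55 (certain)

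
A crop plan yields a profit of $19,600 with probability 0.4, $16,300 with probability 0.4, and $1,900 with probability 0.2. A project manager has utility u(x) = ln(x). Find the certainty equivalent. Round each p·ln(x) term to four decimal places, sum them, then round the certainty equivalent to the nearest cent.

$11,416.33

E[u] = 0.4·ln(19600) + 0.4·ln(16300) + 0.2·ln(1900) = 3.9533 + 3.8796 + 1.5099 = 9.3428
CE = e^9.3428 ≈ 11416.33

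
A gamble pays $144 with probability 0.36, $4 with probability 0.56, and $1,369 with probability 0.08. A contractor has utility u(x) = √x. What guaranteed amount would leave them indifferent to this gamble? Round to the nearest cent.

E[u] = 0.36·√144 + 0.56·√4 + 0.08·√1369 = 0.36·12 + 0.56·2 + 0.08·37 = 8.4
CE = (8.4)² = 70.56

$70.56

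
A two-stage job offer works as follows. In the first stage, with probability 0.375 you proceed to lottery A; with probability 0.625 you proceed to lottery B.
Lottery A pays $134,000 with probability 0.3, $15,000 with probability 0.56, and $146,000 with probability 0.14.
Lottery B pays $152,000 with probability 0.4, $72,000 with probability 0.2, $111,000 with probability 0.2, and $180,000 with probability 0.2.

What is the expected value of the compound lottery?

$109,265

EV(A) = 0.3 × 134000 + 0.56 × 15000 + 0.14 × 146000 = 40200 + 8400 + 20440 = 69040
EV(B) = 0.4 × 152000 + 0.2 × 72000 + 0.2 × 111000 + 0.2 × 180000 = 60800 + 14400 + 22200 + 36000 = 133400
Overall = 0.375 × 69040 + 0.625 × 133400 = 25890 + 83375 = 109265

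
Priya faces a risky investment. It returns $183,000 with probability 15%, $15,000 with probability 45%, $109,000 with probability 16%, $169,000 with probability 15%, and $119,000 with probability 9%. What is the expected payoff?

$87,700

EV = 0.15 × 183000 + 0.45 × 15000 + 0.16 × 109000 + 0.15 × 169000 + 0.09 × 119000 = 27450 + 6750 + 17440 + 25350 + 10710 = 87700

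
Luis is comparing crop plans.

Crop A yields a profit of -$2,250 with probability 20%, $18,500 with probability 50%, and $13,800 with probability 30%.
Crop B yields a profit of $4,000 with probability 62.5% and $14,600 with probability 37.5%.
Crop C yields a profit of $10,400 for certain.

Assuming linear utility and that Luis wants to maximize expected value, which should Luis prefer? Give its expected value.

Crop A ($12,940)

Crop A = 0.2 × (-2250) + 0.5 × 18500 + 0.3 × 13800 = -450 + 9250 + 4140 = 12940
Crop B = 0.625 × 4000 + 0.375 × 14600 = 2500 + 5475 = 7975
Crop C: 10400 (certain)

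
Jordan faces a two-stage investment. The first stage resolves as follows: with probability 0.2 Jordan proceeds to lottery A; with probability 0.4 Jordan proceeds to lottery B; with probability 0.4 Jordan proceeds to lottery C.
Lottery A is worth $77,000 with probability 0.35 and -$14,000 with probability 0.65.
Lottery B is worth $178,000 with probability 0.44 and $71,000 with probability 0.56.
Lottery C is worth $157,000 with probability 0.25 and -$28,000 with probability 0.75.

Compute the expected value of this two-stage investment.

$58,102

EV(A) = 0.35 × 77000 + 0.65 × (-14000) = 26950 − 9100 = 17850
EV(B) = 0.44 × 178000 + 0.56 × 71000 = 78320 + 39760 = 118080
EV(C) = 0.25 × 157000 + 0.75 × (-28000) = 39250 − 21000 = 18250
Overall = 0.2 × 17850 + 0.4 × 118080 + 0.4 × 18250 = 3570 + 47232 + 7300 = 58102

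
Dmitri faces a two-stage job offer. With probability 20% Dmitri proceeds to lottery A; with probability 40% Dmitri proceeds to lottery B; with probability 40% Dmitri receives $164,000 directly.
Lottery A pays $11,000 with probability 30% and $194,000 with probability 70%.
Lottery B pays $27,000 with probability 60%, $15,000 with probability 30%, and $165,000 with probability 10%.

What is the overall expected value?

$108,300

EV(A) = 0.3 × 11000 + 0.7 × 194000 = 3300 + 135800 = 139100
EV(B) = 0.6 × 27000 + 0.3 × 15000 + 0.1 × 165000 = 16200 + 4500 + 16500 = 37200
Branch C: 164000 (certain)
Overall = 0.2 × 139100 + 0.4 × 37200 + 0.4 × 164000 = 27820 + 14880 + 65600 = 108300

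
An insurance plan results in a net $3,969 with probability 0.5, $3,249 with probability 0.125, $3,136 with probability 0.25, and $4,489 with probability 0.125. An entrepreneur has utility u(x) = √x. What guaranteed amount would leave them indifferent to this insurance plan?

E[u] = 0.5·√3969 + 0.125·√3249 + 0.25·√3136 + 0.125·√4489 = 0.5·63 + 0.125·57 + 0.25·56 + 0.125·67 = 61
CE = (61)² = 3721

$3,721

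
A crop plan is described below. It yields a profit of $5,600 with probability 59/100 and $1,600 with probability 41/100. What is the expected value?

$3,960

EV = 59/100 × 5600 + 41/100 × 1600 = 3304 + 656 = 3960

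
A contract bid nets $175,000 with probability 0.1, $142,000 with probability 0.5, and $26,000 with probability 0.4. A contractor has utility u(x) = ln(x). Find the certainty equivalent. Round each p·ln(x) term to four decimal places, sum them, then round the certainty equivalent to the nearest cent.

$73,526.41

E[u] = 0.1·ln(175000) + 0.5·ln(142000) + 0.4·ln(26000) = 1.2073 + 5.9318 + 4.0663 = 11.2054
CE = e^11.2054 ≈ 73526.41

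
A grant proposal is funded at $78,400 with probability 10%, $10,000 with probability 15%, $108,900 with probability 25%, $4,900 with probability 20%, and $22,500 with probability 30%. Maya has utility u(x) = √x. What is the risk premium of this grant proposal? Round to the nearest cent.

$10,254.75

E[u] = 0.1·√78400 + 0.15·√10000 + 0.25·√108900 + 0.2·√4900 + 0.3·√22500 = 0.1·280 + 0.15·100 + 0.25·330 + 0.2·70 + 0.3·150 = 184.5
CE = (184.5)² = 34040.25
Risk premium = EV − CE = 44295 − 34040.25 = 10254.75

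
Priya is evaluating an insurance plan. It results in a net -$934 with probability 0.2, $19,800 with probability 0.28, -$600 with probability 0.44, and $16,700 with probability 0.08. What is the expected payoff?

$6,429.20

EV = 0.2 × (-934) + 0.28 × 19800 + 0.44 × (-600) + 0.08 × 16700 = -186.8 + 5544 − 264 + 1336 = 6429.2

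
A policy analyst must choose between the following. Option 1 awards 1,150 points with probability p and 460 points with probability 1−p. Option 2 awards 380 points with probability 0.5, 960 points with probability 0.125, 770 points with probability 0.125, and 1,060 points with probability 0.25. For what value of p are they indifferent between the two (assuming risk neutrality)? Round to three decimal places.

p = 0.306

EV(Option 2) = 0.5 × 380 + 0.125 × 960 + 0.125 × 770 + 0.25 × 1060 = 190 + 120 + 96.25 + 265 = 671.25
p·1150 + (1−p)·460 = 671.25
690p + 460 = 671.25
p = (671.25 − 460) / 690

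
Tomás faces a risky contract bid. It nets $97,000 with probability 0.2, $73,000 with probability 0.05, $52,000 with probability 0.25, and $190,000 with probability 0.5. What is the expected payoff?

EV = 0.2 × 97000 + 0.05 × 73000 + 0.25 × 52000 + 0.5 × 190000 = 19400 + 3650 + 13000 + 95000 = 131050

$131,050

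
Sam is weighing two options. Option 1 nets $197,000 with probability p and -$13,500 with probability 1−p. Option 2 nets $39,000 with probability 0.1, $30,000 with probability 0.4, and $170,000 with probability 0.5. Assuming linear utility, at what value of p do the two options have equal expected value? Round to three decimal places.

EV(Option 2) = 0.1 × 39000 + 0.4 × 30000 + 0.5 × 170000 = 3900 + 12000 + 85000 = 100900
p·197000 + (1−p)·(-13500) = 100900
210500p − 13500 = 100900
p = (100900 + 13500) / 210500

p = 0.543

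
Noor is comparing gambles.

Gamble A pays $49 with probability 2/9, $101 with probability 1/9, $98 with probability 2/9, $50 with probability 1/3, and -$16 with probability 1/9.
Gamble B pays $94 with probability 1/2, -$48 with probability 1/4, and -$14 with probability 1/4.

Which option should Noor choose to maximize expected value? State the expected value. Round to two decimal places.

Gamble A = 2/9 × 49 + 1/9 × 101 + 2/9 × 98 + 1/3 × 50 + 1/9 × (-16) = 10.8889 + 11.2222 + 21.7778 + 16.6667 − 1.7778 = 58.7778
Gamble B = 1/2 × 94 + 1/4 × (-48) + 1/4 × (-14) = 47 − 12 − 3.5 = 31.5

Gamble A ($58.78)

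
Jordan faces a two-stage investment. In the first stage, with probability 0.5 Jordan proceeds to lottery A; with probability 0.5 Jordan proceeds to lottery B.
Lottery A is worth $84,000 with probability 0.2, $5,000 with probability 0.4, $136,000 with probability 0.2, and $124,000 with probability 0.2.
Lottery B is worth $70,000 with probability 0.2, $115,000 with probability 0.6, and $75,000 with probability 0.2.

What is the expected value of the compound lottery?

$84,400

EV(A) = 0.2 × 84000 + 0.4 × 5000 + 0.2 × 136000 + 0.2 × 124000 = 16800 + 2000 + 27200 + 24800 = 70800
EV(B) = 0.2 × 70000 + 0.6 × 115000 + 0.2 × 75000 = 14000 + 69000 + 15000 = 98000
Overall = 0.5 × 70800 + 0.5 × 98000 = 35400 + 49000 = 84400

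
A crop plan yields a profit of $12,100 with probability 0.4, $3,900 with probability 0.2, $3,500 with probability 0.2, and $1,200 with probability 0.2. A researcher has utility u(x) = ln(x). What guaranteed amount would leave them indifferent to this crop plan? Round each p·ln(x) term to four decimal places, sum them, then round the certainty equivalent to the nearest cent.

$4,741.93

E[u] = 0.4·ln(12100) + 0.2·ln(3900) + 0.2·ln(3500) + 0.2·ln(1200) = 3.7604 + 1.6537 + 1.6321 + 1.4180 = 8.4642
CE = e^8.4642 ≈ 4741.93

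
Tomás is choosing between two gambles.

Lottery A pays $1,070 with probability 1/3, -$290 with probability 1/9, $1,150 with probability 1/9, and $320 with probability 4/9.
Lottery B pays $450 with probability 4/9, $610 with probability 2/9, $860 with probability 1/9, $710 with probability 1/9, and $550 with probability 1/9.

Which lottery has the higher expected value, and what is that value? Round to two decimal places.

Lottery A ($594.44)

Lottery A = 1/3 × 1070 + 1/9 × (-290) + 1/9 × 1150 + 4/9 × 320 = 356.6667 − 32.2222 + 127.7778 + 142.2222 = 594.4444
Lottery B = 4/9 × 450 + 2/9 × 610 + 1/9 × 860 + 1/9 × 710 + 1/9 × 550 = 200 + 135.5556 + 95.5556 + 78.8889 + 61.1111 = 571.1111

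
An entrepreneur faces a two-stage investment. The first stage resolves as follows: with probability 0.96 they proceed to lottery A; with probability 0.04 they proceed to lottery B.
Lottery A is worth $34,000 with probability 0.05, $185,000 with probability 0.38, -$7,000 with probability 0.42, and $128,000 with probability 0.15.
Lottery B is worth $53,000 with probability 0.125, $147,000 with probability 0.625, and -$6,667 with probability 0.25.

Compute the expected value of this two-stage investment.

$88,602.93

EV(A) = 0.05 × 34000 + 0.38 × 185000 + 0.42 × (-7000) + 0.15 × 128000 = 1700 + 70300 − 2940 + 19200 = 88260
EV(B) = 0.125 × 53000 + 0.625 × 147000 + 0.25 × (-6667) = 6625 + 91875 − 1666.75 = 96833.25
Overall = 0.96 × 88260 + 0.04 × 96833.25 = 84729.6 + 3873.33 = 88602.93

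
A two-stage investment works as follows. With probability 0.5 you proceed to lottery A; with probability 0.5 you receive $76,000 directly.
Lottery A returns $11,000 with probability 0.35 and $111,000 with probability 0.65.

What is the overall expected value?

$76,000

EV(A) = 0.35 × 11000 + 0.65 × 111000 = 3850 + 72150 = 76000
Branch B: 76000 (certain)
Overall = 0.5 × 76000 + 0.5 × 76000 = 38000 + 38000 = 76000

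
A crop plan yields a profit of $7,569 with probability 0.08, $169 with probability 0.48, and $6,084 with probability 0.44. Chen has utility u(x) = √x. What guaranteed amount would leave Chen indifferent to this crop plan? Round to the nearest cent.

$2,258.15

E[u] = 0.08·√7569 + 0.48·√169 + 0.44·√6084 = 0.08·87 + 0.48·13 + 0.44·78 = 47.52
CE = (47.52)² = 2258.1504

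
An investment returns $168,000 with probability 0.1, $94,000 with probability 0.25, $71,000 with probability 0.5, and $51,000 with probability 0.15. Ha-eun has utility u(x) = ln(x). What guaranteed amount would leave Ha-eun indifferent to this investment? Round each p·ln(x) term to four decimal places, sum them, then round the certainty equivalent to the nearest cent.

$78,991.85

E[u] = 0.1·ln(168000) + 0.25·ln(94000) + 0.5·ln(71000) + 0.15·ln(51000) = 1.2032 + 2.8628 + 5.5852 + 1.6259 = 11.2771
CE = e^11.2771 ≈ 78991.85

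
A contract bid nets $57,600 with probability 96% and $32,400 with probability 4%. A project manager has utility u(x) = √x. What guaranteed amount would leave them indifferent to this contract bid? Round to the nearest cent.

E[u] = 0.96·√57600 + 0.04·√32400 = 0.96·240 + 0.04·180 = 237.6
CE = (237.6)² = 56453.76

$56,453.76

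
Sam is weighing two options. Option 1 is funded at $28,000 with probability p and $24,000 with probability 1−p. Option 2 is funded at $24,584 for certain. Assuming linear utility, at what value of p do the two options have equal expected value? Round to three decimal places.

p·28000 + (1−p)·24000 = 24584
4000p + 24000 = 24584
p = (24584 − 24000) / 4000

p = 0.146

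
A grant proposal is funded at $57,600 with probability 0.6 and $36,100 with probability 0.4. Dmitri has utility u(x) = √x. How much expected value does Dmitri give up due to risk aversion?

E[u] = 0.6·√57600 + 0.4·√36100 = 0.6·240 + 0.4·190 = 220
CE = (220)² = 48400
Risk premium = EV − CE = 49000 − 48400 = 600

$600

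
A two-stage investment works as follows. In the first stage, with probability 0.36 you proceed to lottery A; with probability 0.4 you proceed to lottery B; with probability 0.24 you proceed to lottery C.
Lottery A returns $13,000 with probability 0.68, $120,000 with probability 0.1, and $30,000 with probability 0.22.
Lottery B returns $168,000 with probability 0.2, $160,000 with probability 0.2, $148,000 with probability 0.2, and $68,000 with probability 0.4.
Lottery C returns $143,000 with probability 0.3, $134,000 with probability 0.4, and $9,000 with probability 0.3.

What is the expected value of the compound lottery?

EV(A) = 0.68 × 13000 + 0.1 × 120000 + 0.22 × 30000 = 8840 + 12000 + 6600 = 27440
EV(B) = 0.2 × 168000 + 0.2 × 160000 + 0.2 × 148000 + 0.4 × 68000 = 33600 + 32000 + 29600 + 27200 = 122400
EV(C) = 0.3 × 143000 + 0.4 × 134000 + 0.3 × 9000 = 42900 + 53600 + 2700 = 99200
Overall = 0.36 × 27440 + 0.4 × 122400 + 0.24 × 99200 = 9878.4 + 48960 + 23808 = 82646.4

$82,646.40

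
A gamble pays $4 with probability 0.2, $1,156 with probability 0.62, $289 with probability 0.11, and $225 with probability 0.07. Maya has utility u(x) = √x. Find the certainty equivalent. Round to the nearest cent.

$595.36

E[u] = 0.2·√4 + 0.62·√1156 + 0.11·√289 + 0.07·√225 = 0.2·2 + 0.62·34 + 0.11·17 + 0.07·15 = 24.4
CE = (24.4)² = 595.36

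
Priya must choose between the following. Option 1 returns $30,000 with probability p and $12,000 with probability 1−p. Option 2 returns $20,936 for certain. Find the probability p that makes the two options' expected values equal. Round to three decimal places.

p·30000 + (1−p)·12000 = 20936
18000p + 12000 = 20936
p = (20936 − 12000) / 18000

p = 0.496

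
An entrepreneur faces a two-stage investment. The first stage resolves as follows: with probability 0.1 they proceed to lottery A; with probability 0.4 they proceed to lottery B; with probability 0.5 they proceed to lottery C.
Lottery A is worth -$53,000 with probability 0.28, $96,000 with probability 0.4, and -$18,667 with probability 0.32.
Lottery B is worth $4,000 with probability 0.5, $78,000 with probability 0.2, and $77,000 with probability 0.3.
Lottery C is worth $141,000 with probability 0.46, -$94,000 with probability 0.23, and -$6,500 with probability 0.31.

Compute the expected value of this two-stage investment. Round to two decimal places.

$38,651.16

EV(A) = 0.28 × (-53000) + 0.4 × 96000 + 0.32 × (-18667) = -14840 + 38400 − 5973.44 = 17586.56
EV(B) = 0.5 × 4000 + 0.2 × 78000 + 0.3 × 77000 = 2000 + 15600 + 23100 = 40700
EV(C) = 0.46 × 141000 + 0.23 × (-94000) + 0.31 × (-6500) = 64860 − 21620 − 2015 = 41225
Overall = 0.1 × 17586.56 + 0.4 × 40700 + 0.5 × 41225 = 1758.656 + 16280 + 20612.5 = 38651.156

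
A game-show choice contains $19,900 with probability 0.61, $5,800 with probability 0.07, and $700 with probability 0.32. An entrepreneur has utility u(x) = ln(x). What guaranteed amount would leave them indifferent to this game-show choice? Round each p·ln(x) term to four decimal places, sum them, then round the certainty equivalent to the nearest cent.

$6,254.15

E[u] = 0.61·ln(19900) + 0.07·ln(5800) + 0.32·ln(700) = 6.0381 + 0.6066 + 2.0963 = 8.7410
CE = e^8.7410 ≈ 6254.15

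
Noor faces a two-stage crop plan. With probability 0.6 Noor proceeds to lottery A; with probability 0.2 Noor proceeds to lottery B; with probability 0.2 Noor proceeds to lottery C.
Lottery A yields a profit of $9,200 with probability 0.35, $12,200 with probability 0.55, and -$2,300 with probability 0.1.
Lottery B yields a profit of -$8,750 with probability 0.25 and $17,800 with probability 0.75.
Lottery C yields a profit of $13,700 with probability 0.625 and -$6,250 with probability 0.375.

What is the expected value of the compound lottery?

EV(A) = 0.35 × 9200 + 0.55 × 12200 + 0.1 × (-2300) = 3220 + 6710 − 230 = 9700
EV(B) = 0.25 × (-8750) + 0.75 × 17800 = -2187.5 + 13350 = 11162.5
EV(C) = 0.625 × 13700 + 0.375 × (-6250) = 8562.5 − 2343.75 = 6218.75
Overall = 0.6 × 9700 + 0.2 × 11162.5 + 0.2 × 6218.75 = 5820 + 2232.5 + 1243.75 = 9296.25

$9,296.25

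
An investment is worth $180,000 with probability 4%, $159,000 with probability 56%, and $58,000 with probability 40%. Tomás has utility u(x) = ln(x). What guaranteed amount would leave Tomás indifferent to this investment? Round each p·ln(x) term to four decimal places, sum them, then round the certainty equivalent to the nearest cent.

E[u] = 0.04·ln(180000) + 0.56·ln(159000) + 0.4·ln(58000) = 0.4840 + 6.7069 + 4.3873 = 11.5782
CE = e^11.5782 ≈ 106745.20

$106,745.20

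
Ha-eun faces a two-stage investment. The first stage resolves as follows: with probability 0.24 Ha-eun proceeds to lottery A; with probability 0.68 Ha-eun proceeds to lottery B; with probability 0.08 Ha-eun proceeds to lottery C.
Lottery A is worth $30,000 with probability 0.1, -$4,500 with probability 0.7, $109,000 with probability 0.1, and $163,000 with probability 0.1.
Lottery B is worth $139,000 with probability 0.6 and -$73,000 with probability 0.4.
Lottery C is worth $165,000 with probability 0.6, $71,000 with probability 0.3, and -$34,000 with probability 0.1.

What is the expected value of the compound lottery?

$52,700

EV(A) = 0.1 × 30000 + 0.7 × (-4500) + 0.1 × 109000 + 0.1 × 163000 = 3000 − 3150 + 10900 + 16300 = 27050
EV(B) = 0.6 × 139000 + 0.4 × (-73000) = 83400 − 29200 = 54200
EV(C) = 0.6 × 165000 + 0.3 × 71000 + 0.1 × (-34000) = 99000 + 21300 − 3400 = 116900
Overall = 0.24 × 27050 + 0.68 × 54200 + 0.08 × 116900 = 6492 + 36856 + 9352 = 52700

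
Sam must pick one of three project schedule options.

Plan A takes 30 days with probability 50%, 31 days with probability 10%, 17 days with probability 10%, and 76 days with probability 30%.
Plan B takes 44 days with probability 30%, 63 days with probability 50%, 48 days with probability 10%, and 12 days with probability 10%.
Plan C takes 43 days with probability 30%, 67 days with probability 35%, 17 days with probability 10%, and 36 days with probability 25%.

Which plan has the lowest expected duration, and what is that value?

Plan A = 0.5 × 30 + 0.1 × 31 + 0.1 × 17 + 0.3 × 76 = 15 + 3.1 + 1.7 + 22.8 = 42.6
Plan B = 0.3 × 44 + 0.5 × 63 + 0.1 × 48 + 0.1 × 12 = 13.2 + 31.5 + 4.8 + 1.2 = 50.7
Plan C = 0.3 × 43 + 0.35 × 67 + 0.1 × 17 + 0.25 × 36 = 12.9 + 23.45 + 1.7 + 9 = 47.05

Plan A (42.6 days)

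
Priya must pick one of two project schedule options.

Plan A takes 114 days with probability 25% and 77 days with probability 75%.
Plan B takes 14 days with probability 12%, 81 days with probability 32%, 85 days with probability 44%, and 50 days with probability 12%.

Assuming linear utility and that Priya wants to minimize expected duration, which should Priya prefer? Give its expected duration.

Plan B (71 days)

Plan A = 0.25 × 114 + 0.75 × 77 = 28.5 + 57.75 = 86.25
Plan B = 0.12 × 14 + 0.32 × 81 + 0.44 × 85 + 0.12 × 50 = 1.68 + 25.92 + 37.4 + 6 = 71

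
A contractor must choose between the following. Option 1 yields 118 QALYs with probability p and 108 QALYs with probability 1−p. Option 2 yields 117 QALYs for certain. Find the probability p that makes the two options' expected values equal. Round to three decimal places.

p = 0.900

p·118 + (1−p)·108 = 117
10p + 108 = 117
p = (117 − 108) / 10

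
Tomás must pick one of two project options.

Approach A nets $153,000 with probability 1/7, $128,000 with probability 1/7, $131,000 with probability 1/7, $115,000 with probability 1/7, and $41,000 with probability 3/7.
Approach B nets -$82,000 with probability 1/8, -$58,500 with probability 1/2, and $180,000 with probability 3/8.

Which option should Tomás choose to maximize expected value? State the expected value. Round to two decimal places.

Approach A = 1/7 × 153000 + 1/7 × 128000 + 1/7 × 131000 + 1/7 × 115000 + 3/7 × 41000 = 21857.1429 + 18285.7143 + 18714.2857 + 16428.5714 + 17571.4286 = 92857.1429
Approach B = 1/8 × (-82000) + 1/2 × (-58500) + 3/8 × 180000 = -10250 − 29250 + 67500 = 28000

Approach A ($92,857.14)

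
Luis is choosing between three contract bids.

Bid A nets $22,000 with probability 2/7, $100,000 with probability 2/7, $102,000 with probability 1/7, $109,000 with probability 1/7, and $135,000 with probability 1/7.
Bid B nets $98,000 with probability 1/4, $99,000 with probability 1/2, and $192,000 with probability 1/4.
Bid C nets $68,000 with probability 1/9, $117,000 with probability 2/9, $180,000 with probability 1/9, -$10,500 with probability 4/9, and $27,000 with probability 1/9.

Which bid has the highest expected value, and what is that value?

Bid A = 2/7 × 22000 + 2/7 × 100000 + 1/7 × 102000 + 1/7 × 109000 + 1/7 × 135000 = 6285.7143 + 28571.4286 + 14571.4286 + 15571.4286 + 19285.7143 = 84285.7143
Bid B = 1/4 × 98000 + 1/2 × 99000 + 1/4 × 192000 = 24500 + 49500 + 48000 = 122000
Bid C = 1/9 × 68000 + 2/9 × 117000 + 1/9 × 180000 + 4/9 × (-10500) + 1/9 × 27000 = 7555.5556 + 26000 + 20000 − 4666.6667 + 3000 = 51888.8889

Bid B ($122,000)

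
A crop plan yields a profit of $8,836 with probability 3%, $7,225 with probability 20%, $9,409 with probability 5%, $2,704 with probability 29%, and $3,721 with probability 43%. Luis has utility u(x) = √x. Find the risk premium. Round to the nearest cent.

$211.36

E[u] = 0.03·√8836 + 0.2·√7225 + 0.05·√9409 + 0.29·√2704 + 0.43·√3721 = 0.03·94 + 0.2·85 + 0.05·97 + 0.29·52 + 0.43·61 = 65.98
CE = (65.98)² = 4353.3604
Risk premium = EV − CE = 4564.72 − 4353.3604 = 211.3596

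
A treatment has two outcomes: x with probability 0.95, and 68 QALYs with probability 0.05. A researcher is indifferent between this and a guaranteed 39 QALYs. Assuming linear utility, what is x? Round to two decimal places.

x = 37.47 QALYs

0.95·x + 0.05·68 = 39
0.95·x = 39 − 3.4 = 35.6
x = 35.6 / 0.95 = 37.4737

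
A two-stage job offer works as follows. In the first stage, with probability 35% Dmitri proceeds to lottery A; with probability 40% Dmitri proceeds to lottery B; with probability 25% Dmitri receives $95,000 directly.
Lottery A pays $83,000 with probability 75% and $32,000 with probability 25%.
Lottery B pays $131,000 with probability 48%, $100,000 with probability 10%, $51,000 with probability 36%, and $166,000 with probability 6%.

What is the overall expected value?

$88,817.50

EV(A) = 0.75 × 83000 + 0.25 × 32000 = 62250 + 8000 = 70250
EV(B) = 0.48 × 131000 + 0.1 × 100000 + 0.36 × 51000 + 0.06 × 166000 = 62880 + 10000 + 18360 + 9960 = 101200
Branch C: 95000 (certain)
Overall = 0.35 × 70250 + 0.4 × 101200 + 0.25 × 95000 = 24587.5 + 40480 + 23750 = 88817.5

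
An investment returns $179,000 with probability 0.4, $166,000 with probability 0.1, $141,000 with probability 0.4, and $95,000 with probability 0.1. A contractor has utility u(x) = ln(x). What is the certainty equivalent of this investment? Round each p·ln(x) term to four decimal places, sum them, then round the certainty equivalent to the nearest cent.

E[u] = 0.4·ln(179000) + 0.1·ln(166000) + 0.4·ln(141000) + 0.1·ln(95000) = 4.8381 + 1.2020 + 4.7426 + 1.1462 = 11.9289
CE = e^11.9289 ≈ 151584.73

$151,584.73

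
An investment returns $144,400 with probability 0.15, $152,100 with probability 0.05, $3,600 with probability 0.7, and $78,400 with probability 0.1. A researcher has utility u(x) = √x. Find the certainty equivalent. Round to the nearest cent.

E[u] = 0.15·√144400 + 0.05·√152100 + 0.7·√3600 + 0.1·√78400 = 0.15·380 + 0.05·390 + 0.7·60 + 0.1·280 = 146.5
CE = (146.5)² = 21462.25

$21,462.25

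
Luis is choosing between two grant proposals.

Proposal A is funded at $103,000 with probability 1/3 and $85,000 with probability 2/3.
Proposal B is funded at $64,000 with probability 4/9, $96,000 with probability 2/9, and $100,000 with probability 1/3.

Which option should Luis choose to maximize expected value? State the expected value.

Proposal A ($91,000)

Proposal A = 1/3 × 103000 + 2/3 × 85000 = 34333.3333 + 56666.6667 = 91000
Proposal B = 4/9 × 64000 + 2/9 × 96000 + 1/3 × 100000 = 28444.4444 + 21333.3333 + 33333.3333 = 83111.1111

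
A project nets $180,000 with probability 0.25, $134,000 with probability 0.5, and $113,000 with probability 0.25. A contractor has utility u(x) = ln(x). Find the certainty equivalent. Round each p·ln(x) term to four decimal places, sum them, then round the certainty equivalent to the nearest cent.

$138,247.38

E[u] = 0.25·ln(180000) + 0.5·ln(134000) + 0.25·ln(113000) = 3.0252 + 5.9028 + 2.9088 = 11.8368
CE = e^11.8368 ≈ 138247.38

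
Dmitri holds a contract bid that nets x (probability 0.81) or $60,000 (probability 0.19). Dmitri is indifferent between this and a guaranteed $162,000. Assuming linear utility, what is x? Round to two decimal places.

x = $185,925.93

0.81·x + 0.19·60000 = 162000
0.81·x = 162000 − 11400 = 150600
x = 150600 / 0.81 = 185925.9259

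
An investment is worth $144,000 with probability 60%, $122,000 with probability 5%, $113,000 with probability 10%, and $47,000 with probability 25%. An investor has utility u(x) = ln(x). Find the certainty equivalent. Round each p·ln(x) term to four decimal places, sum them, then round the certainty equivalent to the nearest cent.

E[u] = 0.6·ln(144000) + 0.05·ln(122000) + 0.1·ln(113000) + 0.25·ln(47000) = 7.1265 + 0.5856 + 1.1635 + 2.6895 = 11.5651
CE = e^11.5651 ≈ 105355.96

$105,355.96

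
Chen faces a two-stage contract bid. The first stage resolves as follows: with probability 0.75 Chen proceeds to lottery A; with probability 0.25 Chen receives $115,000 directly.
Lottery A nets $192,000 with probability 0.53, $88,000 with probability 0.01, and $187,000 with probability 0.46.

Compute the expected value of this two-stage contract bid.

EV(A) = 0.53 × 192000 + 0.01 × 88000 + 0.46 × 187000 = 101760 + 880 + 86020 = 188660
Branch B: 115000 (certain)
Overall = 0.75 × 188660 + 0.25 × 115000 = 141495 + 28750 = 170245

$170,245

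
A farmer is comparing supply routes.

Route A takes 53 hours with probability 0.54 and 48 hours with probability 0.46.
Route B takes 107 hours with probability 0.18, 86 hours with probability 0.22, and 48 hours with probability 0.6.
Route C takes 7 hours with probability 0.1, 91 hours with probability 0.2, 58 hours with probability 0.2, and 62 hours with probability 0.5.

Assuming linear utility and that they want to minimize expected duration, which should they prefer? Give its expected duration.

Route A (50.7 hours)

Route A = 0.54 × 53 + 0.46 × 48 = 28.62 + 22.08 = 50.7
Route B = 0.18 × 107 + 0.22 × 86 + 0.6 × 48 = 19.26 + 18.92 + 28.8 = 66.98
Route C = 0.1 × 7 + 0.2 × 91 + 0.2 × 58 + 0.5 × 62 = 0.7 + 18.2 + 11.6 + 31 = 61.5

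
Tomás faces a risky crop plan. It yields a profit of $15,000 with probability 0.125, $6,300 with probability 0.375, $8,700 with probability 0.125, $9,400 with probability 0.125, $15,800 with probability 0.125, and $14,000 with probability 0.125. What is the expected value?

$10,225

EV = 0.125 × 15000 + 0.375 × 6300 + 0.125 × 8700 + 0.125 × 9400 + 0.125 × 15800 + 0.125 × 14000 = 1875 + 2362.5 + 1087.5 + 1175 + 1975 + 1750 = 10225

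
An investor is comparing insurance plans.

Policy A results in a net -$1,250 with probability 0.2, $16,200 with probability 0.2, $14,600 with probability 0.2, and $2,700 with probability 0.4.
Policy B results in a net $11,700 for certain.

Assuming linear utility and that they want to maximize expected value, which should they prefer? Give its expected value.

Policy B ($11,700)

Policy A = 0.2 × (-1250) + 0.2 × 16200 + 0.2 × 14600 + 0.4 × 2700 = -250 + 3240 + 2920 + 1080 = 6990
Policy B: 11700 (certain)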